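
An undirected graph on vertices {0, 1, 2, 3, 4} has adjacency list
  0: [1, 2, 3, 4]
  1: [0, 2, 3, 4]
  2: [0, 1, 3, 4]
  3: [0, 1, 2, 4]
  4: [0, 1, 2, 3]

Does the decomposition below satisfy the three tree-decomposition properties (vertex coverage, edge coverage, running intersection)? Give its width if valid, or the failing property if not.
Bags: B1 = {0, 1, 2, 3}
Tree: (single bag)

A tree decomposition must satisfy three properties: every vertex lies in some bag; for every edge, both endpoints lie together in some bag; and for every vertex, the bags containing it form a connected subtree. Here vertex 4 appears in no bag, so the decomposition is invalid.

No — vertex 4 appears in no bag.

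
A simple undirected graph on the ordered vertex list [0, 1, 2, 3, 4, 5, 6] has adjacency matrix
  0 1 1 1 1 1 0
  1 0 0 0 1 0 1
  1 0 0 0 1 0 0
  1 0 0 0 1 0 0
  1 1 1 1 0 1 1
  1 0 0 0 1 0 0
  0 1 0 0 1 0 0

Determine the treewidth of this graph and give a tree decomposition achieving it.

Treewidth 2.
One such decomposition:
Bags: B1 = {0, 1, 4}  B2 = {0, 4, 5}  B3 = {0, 3, 4}  B4 = {1, 4, 6}  B5 = {0, 2, 4}
Tree: B1–B2, B2–B3, B1–B4, B3–B5

Each bag holds 3 vertices, so the decomposition has width 2, which upper-bounds the treewidth. Conversely, {0, 1, 4} is a clique of size 3, and the vertices of any clique must share a bag in every tree decomposition; so some bag has ≥ 3 vertices and tw(G) ≥ 2. The upper and lower bounds meet at 2, so that is the treewidth.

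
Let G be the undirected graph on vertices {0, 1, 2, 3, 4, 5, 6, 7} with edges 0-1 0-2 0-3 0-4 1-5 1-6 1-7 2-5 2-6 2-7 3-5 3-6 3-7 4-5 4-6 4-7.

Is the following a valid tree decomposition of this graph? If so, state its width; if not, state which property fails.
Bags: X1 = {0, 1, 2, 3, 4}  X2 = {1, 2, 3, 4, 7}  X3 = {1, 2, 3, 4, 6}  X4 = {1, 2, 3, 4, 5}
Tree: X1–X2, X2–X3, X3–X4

Vertex coverage: the bags together contain {0, 1, 2, 3, 4, 5, 6, 7}, the full vertex set. Edge coverage: each edge of G has both endpoints in at least one bag. Running intersection: for every vertex, the bags containing it form a connected subtree. All three properties hold, so this is a valid tree decomposition of width max|bag| − 1 = 4, and hence tw(G) ≤ 4.

Yes; width 4.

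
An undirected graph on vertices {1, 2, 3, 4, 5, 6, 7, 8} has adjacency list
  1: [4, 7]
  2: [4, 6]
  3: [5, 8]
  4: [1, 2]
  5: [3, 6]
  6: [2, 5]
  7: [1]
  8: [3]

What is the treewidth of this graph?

1

A width-1 tree decomposition is:
Bags: B1 = {1, 7}  B2 = {1, 4}  B3 = {2, 4}  B4 = {2, 6}  B5 = {5, 6}  B6 = {3, 5}  B7 = {3, 8}
Tree: B1–B2, B2–B3, B3–B4, B4–B5, B5–B6, B6–B7
The largest bag has 2 vertices, giving width 1; this decomposition certifies tw(G) ≤ 1. Since G has at least one edge (e.g. 7–1), it is not an edgeless graph, so tw(G) ≥ 1. Combining the bounds, tw(G) = 1.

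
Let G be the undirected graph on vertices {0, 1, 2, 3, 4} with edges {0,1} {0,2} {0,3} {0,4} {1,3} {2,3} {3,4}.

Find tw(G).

A width-2 tree decomposition is:
Bags: B1 = {0, 2, 3}  B2 = {0, 1, 3}  B3 = {0, 3, 4}
Tree: B1–B2, B2–B3
Each bag holds 3 vertices, so the decomposition has width 2, which upper-bounds the treewidth. For the lower bound, the 3 vertices {0, 1, 3} are pairwise adjacent, and any tree decomposition puts a clique entirely inside one bag — forcing width ≥ 2. The upper and lower bounds meet at 2, so that is the treewidth.

2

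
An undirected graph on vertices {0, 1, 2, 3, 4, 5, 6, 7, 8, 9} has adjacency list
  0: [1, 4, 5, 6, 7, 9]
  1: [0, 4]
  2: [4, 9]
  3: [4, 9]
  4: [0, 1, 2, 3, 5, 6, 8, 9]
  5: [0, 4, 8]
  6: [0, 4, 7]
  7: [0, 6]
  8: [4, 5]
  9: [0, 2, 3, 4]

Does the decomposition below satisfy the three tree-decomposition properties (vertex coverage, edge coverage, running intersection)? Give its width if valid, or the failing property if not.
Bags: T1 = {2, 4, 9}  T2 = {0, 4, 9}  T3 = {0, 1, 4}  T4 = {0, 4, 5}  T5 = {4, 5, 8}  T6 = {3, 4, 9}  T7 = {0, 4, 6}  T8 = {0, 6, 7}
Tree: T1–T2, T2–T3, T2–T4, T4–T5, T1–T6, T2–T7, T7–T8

Vertex coverage: the bags together contain {0, 1, 2, 3, 4, 5, 6, 7, 8, 9}, the full vertex set. Edge coverage: each edge of G has both endpoints in at least one bag. Running intersection: for every vertex, the bags containing it form a connected subtree. All three properties hold, so this is a valid tree decomposition of width max|bag| − 1 = 2, and hence tw(G) ≤ 2.

Yes; width 2.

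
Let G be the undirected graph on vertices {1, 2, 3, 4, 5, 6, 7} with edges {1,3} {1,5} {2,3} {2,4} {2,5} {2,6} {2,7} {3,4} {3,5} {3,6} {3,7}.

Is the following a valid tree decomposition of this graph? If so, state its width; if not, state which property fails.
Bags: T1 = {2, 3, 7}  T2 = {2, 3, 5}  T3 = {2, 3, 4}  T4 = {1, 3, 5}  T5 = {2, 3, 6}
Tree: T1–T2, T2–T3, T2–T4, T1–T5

Checking the three conditions: (i) the bags cover all of {1, 2, 3, 4, 5, 6, 7}; (ii) for each edge, some bag contains both endpoints; (iii) the bags containing any fixed vertex form a subtree. All hold, so the decomposition is valid with width 3 − 1 = 2.

Yes; width 2.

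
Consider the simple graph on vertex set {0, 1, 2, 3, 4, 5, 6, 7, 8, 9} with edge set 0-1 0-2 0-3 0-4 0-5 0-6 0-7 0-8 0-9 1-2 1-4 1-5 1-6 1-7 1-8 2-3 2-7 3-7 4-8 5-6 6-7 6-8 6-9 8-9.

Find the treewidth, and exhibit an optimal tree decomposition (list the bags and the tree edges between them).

Treewidth 3.
One optimal decomposition is:
Bags: B1 = {0, 1, 2, 7}  B2 = {0, 1, 6, 7}  B3 = {0, 1, 5, 6}  B4 = {0, 1, 6, 8}  B5 = {0, 6, 8, 9}  B6 = {0, 2, 3, 7}  B7 = {0, 1, 4, 8}
Tree: B1–B2, B2–B3, B3–B4, B4–B5, B1–B6, B4–B7

The largest bag has 4 vertices, giving width 3; this decomposition certifies tw(G) ≤ 3. Conversely, {0, 1, 2, 7} is a clique of size 4, and the vertices of any clique must share a bag in every tree decomposition; so some bag has ≥ 4 vertices and tw(G) ≥ 3. Hence tw(G) = 3 exactly.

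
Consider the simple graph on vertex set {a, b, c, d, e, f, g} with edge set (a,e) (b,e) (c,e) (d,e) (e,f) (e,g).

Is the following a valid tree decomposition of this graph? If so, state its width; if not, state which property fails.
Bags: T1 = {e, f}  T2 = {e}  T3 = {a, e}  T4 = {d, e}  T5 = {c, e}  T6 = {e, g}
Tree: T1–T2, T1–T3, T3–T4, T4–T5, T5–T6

A tree decomposition must satisfy three properties: every vertex lies in some bag; for every edge, both endpoints lie together in some bag; and for every vertex, the bags containing it form a connected subtree. Here vertex b appears in no bag, so the decomposition is invalid.

No — vertex b appears in no bag.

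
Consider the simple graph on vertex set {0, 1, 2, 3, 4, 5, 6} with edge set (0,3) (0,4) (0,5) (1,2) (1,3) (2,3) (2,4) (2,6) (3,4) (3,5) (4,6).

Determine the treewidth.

A width-2 tree decomposition is:
Bags: B1 = {2, 3, 4}  B2 = {2, 4, 6}  B3 = {0, 3, 4}  B4 = {1, 2, 3}  B5 = {0, 3, 5}
Tree: B1–B2, B1–B3, B1–B4, B3–B5
Every bag has size at most 3, so the width is 3 − 1 = 2 and tw(G) ≤ 2. On the other hand G contains the 3-clique {0, 3, 4}. A clique must lie in a single bag of any decomposition, so no decomposition can have width below 2. Combining the bounds, tw(G) = 2.

2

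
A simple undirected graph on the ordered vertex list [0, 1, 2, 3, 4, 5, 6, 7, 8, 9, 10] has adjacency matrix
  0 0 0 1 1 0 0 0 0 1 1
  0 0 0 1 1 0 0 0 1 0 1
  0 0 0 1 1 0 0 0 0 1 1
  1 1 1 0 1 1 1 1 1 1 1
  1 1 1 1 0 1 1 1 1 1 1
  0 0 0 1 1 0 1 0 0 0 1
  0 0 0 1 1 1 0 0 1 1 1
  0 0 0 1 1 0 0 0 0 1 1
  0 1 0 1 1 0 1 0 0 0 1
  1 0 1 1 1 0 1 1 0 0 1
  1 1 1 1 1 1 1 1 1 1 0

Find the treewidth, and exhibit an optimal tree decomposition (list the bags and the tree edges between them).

Treewidth 4.
One such decomposition:
Bags: B1 = {3, 4, 6, 8, 10}  B2 = {3, 4, 6, 9, 10}  B3 = {2, 3, 4, 9, 10}  B4 = {3, 4, 7, 9, 10}  B5 = {3, 4, 5, 6, 10}  B6 = {0, 3, 4, 9, 10}  B7 = {1, 3, 4, 8, 10}
Tree: B1–B2, B2–B3, B2–B4, B1–B5, B4–B6, B1–B7

The largest bag has 5 vertices, giving width 4; this decomposition certifies tw(G) ≤ 4. On the other hand G contains the 5-clique {1, 3, 4, 8, 10}. A clique must lie in a single bag of any decomposition, so no decomposition can have width below 4. Combining the bounds, tw(G) = 4.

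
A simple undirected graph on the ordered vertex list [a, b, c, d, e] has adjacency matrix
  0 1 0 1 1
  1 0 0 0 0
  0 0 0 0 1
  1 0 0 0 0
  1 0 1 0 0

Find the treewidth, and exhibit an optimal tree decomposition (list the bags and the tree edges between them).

Each bag holds 2 vertices, so the decomposition has width 1, which upper-bounds the treewidth. G has an edge, so its treewidth is at least 1. The upper and lower bounds meet at 1, so that is the treewidth.

Treewidth 1.
Bags: B1 = {a, b}  B2 = {a, d}  B3 = {a, e}  B4 = {c, e}
Tree: B1–B2, B2–B3, B3–B4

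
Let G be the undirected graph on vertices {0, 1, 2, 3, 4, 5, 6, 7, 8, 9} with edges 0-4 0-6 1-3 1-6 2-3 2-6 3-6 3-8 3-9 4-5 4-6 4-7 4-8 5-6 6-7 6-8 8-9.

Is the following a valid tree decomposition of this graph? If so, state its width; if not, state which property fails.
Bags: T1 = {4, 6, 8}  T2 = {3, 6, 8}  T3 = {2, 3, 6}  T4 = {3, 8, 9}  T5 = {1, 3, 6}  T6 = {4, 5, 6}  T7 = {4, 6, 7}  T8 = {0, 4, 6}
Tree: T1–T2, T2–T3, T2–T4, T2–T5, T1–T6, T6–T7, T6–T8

Vertex coverage: the bags together contain {0, 1, 2, 3, 4, 5, 6, 7, 8, 9}, the full vertex set. Edge coverage: each edge of G has both endpoints in at least one bag. Running intersection: for every vertex, the bags containing it form a connected subtree. All three properties hold, so this is a valid tree decomposition of width max|bag| − 1 = 2, and hence tw(G) ≤ 2.

Yes; width 2.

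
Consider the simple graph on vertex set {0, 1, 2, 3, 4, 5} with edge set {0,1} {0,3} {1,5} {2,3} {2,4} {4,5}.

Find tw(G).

2

A width-2 tree decomposition is:
Bags: B1 = {0, 1, 5}  B2 = {0, 3, 5}  B3 = {2, 3, 5}  B4 = {2, 4, 5}
Tree: B1–B2, B2–B3, B3–B4
Every bag has size at most 3, so the width is 3 − 1 = 2 and tw(G) ≤ 2. Since 5–1–0–3–2–4–5 is a cycle in G, G is not acyclic. Forests are exactly the graphs of treewidth ≤ 1, so tw(G) ≥ 2. Therefore the treewidth is 2.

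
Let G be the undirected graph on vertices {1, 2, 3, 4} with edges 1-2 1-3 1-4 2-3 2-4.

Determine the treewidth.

2

A width-2 tree decomposition is:
Bags: B1 = {1, 2, 3}  B2 = {1, 2, 4}
Tree: B1–B2
The largest bag has 3 vertices, giving width 2; this decomposition certifies tw(G) ≤ 2. On the other hand G contains the 3-clique {1, 2, 3}. A clique must lie in a single bag of any decomposition, so no decomposition can have width below 2. Combining the bounds, tw(G) = 2.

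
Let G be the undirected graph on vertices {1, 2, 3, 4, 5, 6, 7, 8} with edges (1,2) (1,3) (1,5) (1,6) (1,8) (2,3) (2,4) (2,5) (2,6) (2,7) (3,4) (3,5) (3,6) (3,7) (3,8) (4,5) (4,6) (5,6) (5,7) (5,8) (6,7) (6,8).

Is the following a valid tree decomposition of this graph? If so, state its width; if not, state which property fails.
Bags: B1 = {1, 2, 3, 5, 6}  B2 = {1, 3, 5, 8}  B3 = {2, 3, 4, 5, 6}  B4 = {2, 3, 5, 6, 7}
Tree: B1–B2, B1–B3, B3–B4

No — edge (6,8) lies in no bag.

A tree decomposition must satisfy three properties: every vertex lies in some bag; for every edge, both endpoints lie together in some bag; and for every vertex, the bags containing it form a connected subtree. Here edge (6,8) lies in no bag, so the decomposition is invalid.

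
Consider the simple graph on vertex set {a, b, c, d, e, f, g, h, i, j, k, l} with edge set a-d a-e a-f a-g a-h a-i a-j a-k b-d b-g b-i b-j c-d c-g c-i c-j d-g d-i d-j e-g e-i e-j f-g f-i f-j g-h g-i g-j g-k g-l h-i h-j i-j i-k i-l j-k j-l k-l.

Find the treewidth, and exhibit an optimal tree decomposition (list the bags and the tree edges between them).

Treewidth 4.
One optimal decomposition is:
Bags: B1 = {a, d, g, i, j}  B2 = {a, g, i, j, k}  B3 = {a, f, g, i, j}  B4 = {g, i, j, k, l}  B5 = {a, g, h, i, j}  B6 = {a, e, g, i, j}  B7 = {b, d, g, i, j}  B8 = {c, d, g, i, j}
Tree: B1–B2, B2–B3, B2–B4, B2–B5, B3–B6, B1–B7, B1–B8

The largest bag has 5 vertices, giving width 4; this decomposition certifies tw(G) ≤ 4. For the lower bound, the 5 vertices {c, d, g, i, j} are pairwise adjacent, and any tree decomposition puts a clique entirely inside one bag — forcing width ≥ 4. Combining the bounds, tw(G) = 4.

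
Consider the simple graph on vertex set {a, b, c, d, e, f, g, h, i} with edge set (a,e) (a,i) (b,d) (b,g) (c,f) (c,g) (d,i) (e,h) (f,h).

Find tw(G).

A width-2 tree decomposition is:
Bags: B1 = {b, d, g}  B2 = {c, d, g}  B3 = {c, d, f}  B4 = {d, f, h}  B5 = {d, e, h}  B6 = {a, d, e}  B7 = {a, d, i}
Tree: B1–B2, B2–B3, B3–B4, B4–B5, B5–B6, B6–B7
Every bag has size at most 3, so the width is 3 − 1 = 2 and tw(G) ≤ 2. For the lower bound, G contains the cycle d–b–g–c–f–h–e–a–i–d, so G is not a forest; only forests have treewidth ≤ 1, hence tw(G) ≥ 2. Therefore the treewidth is 2.

2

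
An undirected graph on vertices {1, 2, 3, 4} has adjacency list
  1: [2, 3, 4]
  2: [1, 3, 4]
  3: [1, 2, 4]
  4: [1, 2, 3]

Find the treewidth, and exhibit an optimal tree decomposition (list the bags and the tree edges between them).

With just one bag of size 4, the width is 4 − 1 = 3, so tw(G) ≤ 3. On the other hand G contains the 4-clique {1, 2, 3, 4}. A clique must lie in a single bag of any decomposition, so no decomposition can have width below 3. Combining the bounds, tw(G) = 3.

Treewidth 3.
Bags: B1 = {1, 2, 3, 4}
Tree: (single bag)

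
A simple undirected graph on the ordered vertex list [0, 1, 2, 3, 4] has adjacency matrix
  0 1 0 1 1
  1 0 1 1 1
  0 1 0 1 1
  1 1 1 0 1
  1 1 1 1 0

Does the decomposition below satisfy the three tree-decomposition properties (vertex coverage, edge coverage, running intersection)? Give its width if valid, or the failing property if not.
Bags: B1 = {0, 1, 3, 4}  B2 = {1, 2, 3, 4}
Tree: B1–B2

Checking the three conditions: (i) the bags cover all of {0, 1, 2, 3, 4}; (ii) for each edge, some bag contains both endpoints; (iii) the bags containing any fixed vertex form a subtree. All hold, so the decomposition is valid with width 4 − 1 = 3.

Yes; width 3.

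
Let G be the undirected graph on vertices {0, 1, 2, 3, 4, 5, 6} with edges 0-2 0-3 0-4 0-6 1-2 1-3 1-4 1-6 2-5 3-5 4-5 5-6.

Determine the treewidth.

A width-3 tree decomposition is:
Bags: B1 = {0, 1, 5, 6}  B2 = {0, 1, 4, 5}  B3 = {0, 1, 2, 5}  B4 = {0, 1, 3, 5}
Tree: B1–B2, B2–B3, B3–B4
The largest bag has 4 vertices, giving width 3; this decomposition certifies tw(G) ≤ 3. For the lower bound: the 4 vertex sets {0,6}, {4,5}, {1}, {2} are disjoint, each induces a connected subgraph, and every pair is joined by at least one edge of G. Contracting each set to a single vertex therefore yields K_{4} as a minor, and since treewidth is minor-monotone, tw(G) ≥ tw(K_{4}) = 3. Combining the bounds, tw(G) = 3.

3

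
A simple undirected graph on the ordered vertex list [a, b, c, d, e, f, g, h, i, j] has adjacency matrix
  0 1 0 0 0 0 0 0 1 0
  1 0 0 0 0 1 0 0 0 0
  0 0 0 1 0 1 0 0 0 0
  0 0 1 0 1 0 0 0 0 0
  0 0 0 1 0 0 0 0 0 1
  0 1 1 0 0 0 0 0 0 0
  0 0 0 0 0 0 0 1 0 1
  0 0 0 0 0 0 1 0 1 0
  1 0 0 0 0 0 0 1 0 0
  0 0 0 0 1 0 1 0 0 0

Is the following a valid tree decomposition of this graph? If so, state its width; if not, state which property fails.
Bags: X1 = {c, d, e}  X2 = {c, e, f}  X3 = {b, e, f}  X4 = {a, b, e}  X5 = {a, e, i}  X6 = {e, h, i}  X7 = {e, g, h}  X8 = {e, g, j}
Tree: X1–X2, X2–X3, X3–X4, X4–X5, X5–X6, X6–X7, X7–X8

Every vertex of G appears in some bag (union = {a, b, c, d, e, f, g, h, i, j}); every edge is covered by a bag; and for each vertex v the set of bags containing v is connected in the bag tree. The decomposition is therefore valid. The largest bag has 3 vertices, so the width is 2.

Yes; width 2.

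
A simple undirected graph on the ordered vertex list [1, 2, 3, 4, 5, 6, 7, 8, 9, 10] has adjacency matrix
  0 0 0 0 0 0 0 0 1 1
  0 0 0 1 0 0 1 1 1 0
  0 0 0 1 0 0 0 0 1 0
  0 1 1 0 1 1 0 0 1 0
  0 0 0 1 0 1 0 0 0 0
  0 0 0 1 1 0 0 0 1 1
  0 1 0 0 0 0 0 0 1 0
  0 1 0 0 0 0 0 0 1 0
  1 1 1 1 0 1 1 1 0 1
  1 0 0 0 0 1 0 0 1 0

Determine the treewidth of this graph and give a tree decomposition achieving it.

The largest bag has 3 vertices, giving width 2; this decomposition certifies tw(G) ≤ 2. For the lower bound, the 3 vertices {1, 9, 10} are pairwise adjacent, and any tree decomposition puts a clique entirely inside one bag — forcing width ≥ 2. The upper and lower bounds meet at 2, so that is the treewidth.

Treewidth 2.
Bags: B1 = {4, 6, 9}  B2 = {3, 4, 9}  B3 = {2, 4, 9}  B4 = {2, 8, 9}  B5 = {6, 9, 10}  B6 = {2, 7, 9}  B7 = {1, 9, 10}  B8 = {4, 5, 6}
Tree: B1–B2, B1–B3, B3–B4, B1–B5, B4–B6, B5–B7, B1–B8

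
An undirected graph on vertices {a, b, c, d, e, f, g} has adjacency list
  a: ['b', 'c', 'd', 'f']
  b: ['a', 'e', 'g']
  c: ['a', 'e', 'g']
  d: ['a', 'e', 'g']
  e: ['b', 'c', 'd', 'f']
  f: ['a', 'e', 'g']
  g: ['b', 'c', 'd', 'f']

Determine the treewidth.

A width-3 tree decomposition is:
Bags: B1 = {a, c, e, g}  B2 = {a, b, e, g}  B3 = {a, d, e, g}  B4 = {a, e, f, g}
Tree: B1–B2, B2–B3, B3–B4
The largest bag has 4 vertices, giving width 3; this decomposition certifies tw(G) ≤ 3. For the lower bound: the 4 vertex sets {c,e}, {b,g}, {a}, {d} are disjoint, each induces a connected subgraph, and every pair is joined by at least one edge of G. Contracting each set to a single vertex therefore yields K_{4} as a minor, and since treewidth is minor-monotone, tw(G) ≥ tw(K_{4}) = 3. Combining the bounds, tw(G) = 3.

3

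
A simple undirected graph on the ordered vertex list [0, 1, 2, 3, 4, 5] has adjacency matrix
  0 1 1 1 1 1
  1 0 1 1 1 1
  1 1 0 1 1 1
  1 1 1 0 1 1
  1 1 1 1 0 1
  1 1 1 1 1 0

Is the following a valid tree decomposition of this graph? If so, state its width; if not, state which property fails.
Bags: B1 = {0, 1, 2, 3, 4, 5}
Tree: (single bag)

Checking the three conditions: (i) the bags cover all of {0, 1, 2, 3, 4, 5}; (ii) for each edge, some bag contains both endpoints; (iii) the bags containing any fixed vertex form a subtree. All hold, so the decomposition is valid with width 6 − 1 = 5.

Yes; width 5.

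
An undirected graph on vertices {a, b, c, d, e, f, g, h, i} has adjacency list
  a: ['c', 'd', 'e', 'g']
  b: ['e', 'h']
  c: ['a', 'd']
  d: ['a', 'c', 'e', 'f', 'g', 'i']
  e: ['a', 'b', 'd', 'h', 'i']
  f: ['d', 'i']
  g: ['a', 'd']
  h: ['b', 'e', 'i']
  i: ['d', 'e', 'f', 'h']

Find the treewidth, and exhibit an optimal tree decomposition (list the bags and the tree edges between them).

The largest bag has 3 vertices, giving width 2; this decomposition certifies tw(G) ≤ 2. Conversely, {a, d, g} is a clique of size 3, and the vertices of any clique must share a bag in every tree decomposition; so some bag has ≥ 3 vertices and tw(G) ≥ 2. The upper and lower bounds meet at 2, so that is the treewidth.

Treewidth 2.
One such decomposition:
Bags: B1 = {e, h, i}  B2 = {d, e, i}  B3 = {a, d, e}  B4 = {a, c, d}  B5 = {a, d, g}  B6 = {b, e, h}  B7 = {d, f, i}
Tree: B1–B2, B2–B3, B3–B4, B3–B5, B1–B6, B2–B7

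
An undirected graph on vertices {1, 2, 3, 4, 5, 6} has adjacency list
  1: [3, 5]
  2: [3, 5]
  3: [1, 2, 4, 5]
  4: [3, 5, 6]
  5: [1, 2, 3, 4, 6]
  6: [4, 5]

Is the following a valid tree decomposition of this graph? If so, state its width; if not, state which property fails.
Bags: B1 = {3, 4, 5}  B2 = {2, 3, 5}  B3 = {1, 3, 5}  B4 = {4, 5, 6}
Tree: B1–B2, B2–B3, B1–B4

Vertex coverage: the bags together contain {1, 2, 3, 4, 5, 6}, the full vertex set. Edge coverage: each edge of G has both endpoints in at least one bag. Running intersection: for every vertex, the bags containing it form a connected subtree. All three properties hold, so this is a valid tree decomposition of width max|bag| − 1 = 2, and hence tw(G) ≤ 2.

Yes; width 2.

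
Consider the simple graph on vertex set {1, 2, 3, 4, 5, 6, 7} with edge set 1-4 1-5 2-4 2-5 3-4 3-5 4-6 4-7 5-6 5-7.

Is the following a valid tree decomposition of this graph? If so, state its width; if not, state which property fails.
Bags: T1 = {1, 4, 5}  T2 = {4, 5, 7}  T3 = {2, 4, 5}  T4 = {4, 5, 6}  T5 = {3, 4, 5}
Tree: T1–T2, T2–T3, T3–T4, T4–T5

Yes; width 2.

Vertex coverage: the bags together contain {1, 2, 3, 4, 5, 6, 7}, the full vertex set. Edge coverage: each edge of G has both endpoints in at least one bag. Running intersection: for every vertex, the bags containing it form a connected subtree. All three properties hold, so this is a valid tree decomposition of width max|bag| − 1 = 2, and hence tw(G) ≤ 2.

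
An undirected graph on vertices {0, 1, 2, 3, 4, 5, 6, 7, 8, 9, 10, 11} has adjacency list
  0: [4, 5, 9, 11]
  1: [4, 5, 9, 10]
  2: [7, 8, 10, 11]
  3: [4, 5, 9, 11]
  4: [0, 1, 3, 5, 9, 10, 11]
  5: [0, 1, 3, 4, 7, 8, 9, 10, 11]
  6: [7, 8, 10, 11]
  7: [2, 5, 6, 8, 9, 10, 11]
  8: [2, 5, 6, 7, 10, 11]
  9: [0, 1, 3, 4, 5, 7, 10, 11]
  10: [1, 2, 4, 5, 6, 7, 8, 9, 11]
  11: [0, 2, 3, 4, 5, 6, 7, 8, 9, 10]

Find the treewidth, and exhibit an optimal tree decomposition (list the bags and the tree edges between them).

Treewidth 4.
One such decomposition:
Bags: B1 = {0, 4, 5, 9, 11}  B2 = {4, 5, 9, 10, 11}  B3 = {5, 7, 9, 10, 11}  B4 = {1, 4, 5, 9, 10}  B5 = {5, 7, 8, 10, 11}  B6 = {2, 7, 8, 10, 11}  B7 = {6, 7, 8, 10, 11}  B8 = {3, 4, 5, 9, 11}
Tree: B1–B2, B2–B3, B2–B4, B3–B5, B5–B6, B6–B7, B2–B8

Each bag holds 5 vertices, so the decomposition has width 4, which upper-bounds the treewidth. On the other hand G contains the 5-clique {1, 4, 5, 9, 10}. A clique must lie in a single bag of any decomposition, so no decomposition can have width below 4. Therefore the treewidth is 4.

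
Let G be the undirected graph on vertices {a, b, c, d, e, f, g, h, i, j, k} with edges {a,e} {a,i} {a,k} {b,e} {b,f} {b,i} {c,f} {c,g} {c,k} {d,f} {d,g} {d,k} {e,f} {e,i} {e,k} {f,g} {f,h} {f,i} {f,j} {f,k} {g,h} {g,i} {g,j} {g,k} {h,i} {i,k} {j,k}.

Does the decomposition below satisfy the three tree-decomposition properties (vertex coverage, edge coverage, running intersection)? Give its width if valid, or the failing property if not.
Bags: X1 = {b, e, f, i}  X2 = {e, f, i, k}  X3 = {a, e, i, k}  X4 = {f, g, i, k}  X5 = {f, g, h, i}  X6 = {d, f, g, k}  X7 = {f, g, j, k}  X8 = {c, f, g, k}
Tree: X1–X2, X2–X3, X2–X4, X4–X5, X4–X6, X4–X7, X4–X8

Yes; width 3.

Checking the three conditions: (i) the bags cover all of {a, b, c, d, e, f, g, h, i, j, k}; (ii) for each edge, some bag contains both endpoints; (iii) the bags containing any fixed vertex form a subtree. All hold, so the decomposition is valid with width 4 − 1 = 3.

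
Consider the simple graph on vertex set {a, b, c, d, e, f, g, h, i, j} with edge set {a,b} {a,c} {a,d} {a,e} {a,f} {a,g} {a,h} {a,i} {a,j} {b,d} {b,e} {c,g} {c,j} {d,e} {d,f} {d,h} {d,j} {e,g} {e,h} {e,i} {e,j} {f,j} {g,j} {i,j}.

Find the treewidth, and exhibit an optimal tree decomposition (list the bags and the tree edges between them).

Treewidth 3.
One such decomposition:
Bags: B1 = {a, e, g, j}  B2 = {a, d, e, j}  B3 = {a, b, d, e}  B4 = {a, e, i, j}  B5 = {a, d, e, h}  B6 = {a, c, g, j}  B7 = {a, d, f, j}
Tree: B1–B2, B2–B3, B1–B4, B3–B5, B1–B6, B2–B7

Each bag holds 4 vertices, so the decomposition has width 3, which upper-bounds the treewidth. Conversely, {a, d, e, j} is a clique of size 4, and the vertices of any clique must share a bag in every tree decomposition; so some bag has ≥ 4 vertices and tw(G) ≥ 3. Hence tw(G) = 3 exactly.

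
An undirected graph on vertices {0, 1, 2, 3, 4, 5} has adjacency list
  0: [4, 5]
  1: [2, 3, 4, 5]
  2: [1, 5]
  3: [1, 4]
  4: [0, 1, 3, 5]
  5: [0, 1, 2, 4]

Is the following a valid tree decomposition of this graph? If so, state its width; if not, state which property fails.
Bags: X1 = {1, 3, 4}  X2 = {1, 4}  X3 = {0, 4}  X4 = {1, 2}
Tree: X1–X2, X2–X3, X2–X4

No — vertex 5 appears in no bag.

A tree decomposition must satisfy three properties: every vertex lies in some bag; for every edge, both endpoints lie together in some bag; and for every vertex, the bags containing it form a connected subtree. Here vertex 5 appears in no bag, so the decomposition is invalid.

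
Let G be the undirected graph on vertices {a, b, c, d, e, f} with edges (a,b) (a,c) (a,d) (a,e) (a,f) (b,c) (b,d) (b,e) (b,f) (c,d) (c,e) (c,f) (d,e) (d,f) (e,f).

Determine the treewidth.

5

A width-5 tree decomposition is:
Bags: B1 = {a, b, c, d, e, f}
Tree: (single bag)
A single bag containing all 6 vertices is trivially a valid decomposition of width 5. On the other hand G contains the 6-clique {a, b, c, d, e, f}. A clique must lie in a single bag of any decomposition, so no decomposition can have width below 5. The upper and lower bounds meet at 5, so that is the treewidth.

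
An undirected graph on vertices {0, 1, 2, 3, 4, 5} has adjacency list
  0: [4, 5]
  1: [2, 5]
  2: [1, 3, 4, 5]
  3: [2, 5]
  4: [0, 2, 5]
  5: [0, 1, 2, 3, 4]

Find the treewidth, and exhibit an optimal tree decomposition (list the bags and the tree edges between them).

Treewidth 2.
Bags: B1 = {0, 4, 5}  B2 = {2, 4, 5}  B3 = {2, 3, 5}  B4 = {1, 2, 5}
Tree: B1–B2, B2–B3, B2–B4

Each bag holds 3 vertices, so the decomposition has width 2, which upper-bounds the treewidth. Conversely, {0, 4, 5} is a clique of size 3, and the vertices of any clique must share a bag in every tree decomposition; so some bag has ≥ 3 vertices and tw(G) ≥ 2. Therefore the treewidth is 2.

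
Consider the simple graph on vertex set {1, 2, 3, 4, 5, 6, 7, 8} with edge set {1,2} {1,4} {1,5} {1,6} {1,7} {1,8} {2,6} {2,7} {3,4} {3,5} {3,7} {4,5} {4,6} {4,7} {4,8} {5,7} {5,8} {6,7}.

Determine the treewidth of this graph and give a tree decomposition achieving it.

The largest bag has 4 vertices, giving width 3; this decomposition certifies tw(G) ≤ 3. On the other hand G contains the 4-clique {1, 2, 6, 7}. A clique must lie in a single bag of any decomposition, so no decomposition can have width below 3. Therefore the treewidth is 3.

Treewidth 3.
Bags: B1 = {1, 4, 5, 7}  B2 = {1, 4, 5, 8}  B3 = {3, 4, 5, 7}  B4 = {1, 4, 6, 7}  B5 = {1, 2, 6, 7}
Tree: B1–B2, B1–B3, B1–B4, B4–B5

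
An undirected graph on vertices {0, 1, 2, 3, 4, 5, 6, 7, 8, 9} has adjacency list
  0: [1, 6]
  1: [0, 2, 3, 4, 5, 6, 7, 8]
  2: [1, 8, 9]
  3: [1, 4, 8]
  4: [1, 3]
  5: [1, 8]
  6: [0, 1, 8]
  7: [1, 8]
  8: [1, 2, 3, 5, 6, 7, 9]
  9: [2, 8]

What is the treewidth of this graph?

2

A width-2 tree decomposition is:
Bags: B1 = {1, 7, 8}  B2 = {1, 6, 8}  B3 = {1, 2, 8}  B4 = {1, 5, 8}  B5 = {1, 3, 8}  B6 = {1, 3, 4}  B7 = {0, 1, 6}  B8 = {2, 8, 9}
Tree: B1–B2, B2–B3, B1–B4, B4–B5, B5–B6, B2–B7, B3–B8
Every bag has size at most 3, so the width is 3 − 1 = 2 and tw(G) ≤ 2. On the other hand G contains the 3-clique {0, 1, 6}. A clique must lie in a single bag of any decomposition, so no decomposition can have width below 2. Therefore the treewidth is 2.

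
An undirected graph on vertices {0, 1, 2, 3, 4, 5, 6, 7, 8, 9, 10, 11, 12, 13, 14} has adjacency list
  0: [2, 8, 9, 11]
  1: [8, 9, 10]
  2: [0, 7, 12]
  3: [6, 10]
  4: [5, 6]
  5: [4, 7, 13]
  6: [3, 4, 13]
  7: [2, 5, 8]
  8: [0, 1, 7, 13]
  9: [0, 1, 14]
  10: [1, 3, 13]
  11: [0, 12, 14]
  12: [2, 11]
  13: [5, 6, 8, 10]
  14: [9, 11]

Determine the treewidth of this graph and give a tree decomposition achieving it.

Treewidth 3.
Bags: B1 = {3, 4, 5, 6}  B2 = {3, 5, 6, 13}  B3 = {3, 5, 10, 13}  B4 = {5, 7, 10, 13}  B5 = {7, 8, 10, 13}  B6 = {1, 7, 8, 10}  B7 = {1, 2, 7, 8}  B8 = {0, 1, 2, 8}  B9 = {0, 1, 2, 9}  B10 = {0, 2, 9, 12}  B11 = {0, 9, 11, 12}  B12 = {9, 11, 12, 14}
Tree: B1–B2, B2–B3, B3–B4, B4–B5, B5–B6, B6–B7, B7–B8, B8–B9, B9–B10, B10–B11, B11–B12

Each bag holds 4 vertices, so the decomposition has width 3, which upper-bounds the treewidth. For the lower bound: the 4 vertex sets {3,4,6}, {5}, {13}, {1,7,8,10} are disjoint, each induces a connected subgraph, and every pair is joined by at least one edge of G. Contracting each set to a single vertex therefore yields K_{4} as a minor, and since treewidth is minor-monotone, tw(G) ≥ tw(K_{4}) = 3. Hence tw(G) = 3 exactly.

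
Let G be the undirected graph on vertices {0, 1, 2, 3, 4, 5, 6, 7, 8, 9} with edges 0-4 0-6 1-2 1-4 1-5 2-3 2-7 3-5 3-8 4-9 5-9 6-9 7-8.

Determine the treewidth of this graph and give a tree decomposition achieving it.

Treewidth 2.
One optimal decomposition is:
Bags: B1 = {2, 7, 8}  B2 = {2, 3, 8}  B3 = {1, 2, 3}  B4 = {1, 3, 5}  B5 = {1, 4, 5}  B6 = {4, 5, 9}  B7 = {0, 4, 9}  B8 = {0, 6, 9}
Tree: B1–B2, B2–B3, B3–B4, B4–B5, B5–B6, B6–B7, B7–B8

Each bag holds 3 vertices, so the decomposition has width 2, which upper-bounds the treewidth. For the lower bound, G contains the cycle 7–8–3–2–7, so G is not a forest; only forests have treewidth ≤ 1, hence tw(G) ≥ 2. Therefore the treewidth is 2.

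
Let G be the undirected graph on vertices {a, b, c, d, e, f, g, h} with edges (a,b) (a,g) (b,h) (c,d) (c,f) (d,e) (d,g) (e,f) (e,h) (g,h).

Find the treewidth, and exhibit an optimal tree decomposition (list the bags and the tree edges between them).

The largest bag has 3 vertices, giving width 2; this decomposition certifies tw(G) ≤ 2. For the lower bound, G contains the cycle b–a–g–h–b, so G is not a forest; only forests have treewidth ≤ 1, hence tw(G) ≥ 2. Combining the bounds, tw(G) = 2.

Treewidth 2.
One optimal decomposition is:
Bags: B1 = {a, b, h}  B2 = {a, g, h}  B3 = {e, g, h}  B4 = {d, e, g}  B5 = {d, e, f}  B6 = {c, d, f}
Tree: B1–B2, B2–B3, B3–B4, B4–B5, B5–B6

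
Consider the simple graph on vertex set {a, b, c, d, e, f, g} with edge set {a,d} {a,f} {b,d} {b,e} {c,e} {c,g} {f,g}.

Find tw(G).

A width-2 tree decomposition is:
Bags: B1 = {a, d, f}  B2 = {d, f, g}  B3 = {c, d, g}  B4 = {c, d, e}  B5 = {b, d, e}
Tree: B1–B2, B2–B3, B3–B4, B4–B5
Every bag has size at most 3, so the width is 3 − 1 = 2 and tw(G) ≤ 2. Since d–a–f–g–c–e–b–d is a cycle in G, G is not acyclic. Forests are exactly the graphs of treewidth ≤ 1, so tw(G) ≥ 2. Therefore the treewidth is 2.

2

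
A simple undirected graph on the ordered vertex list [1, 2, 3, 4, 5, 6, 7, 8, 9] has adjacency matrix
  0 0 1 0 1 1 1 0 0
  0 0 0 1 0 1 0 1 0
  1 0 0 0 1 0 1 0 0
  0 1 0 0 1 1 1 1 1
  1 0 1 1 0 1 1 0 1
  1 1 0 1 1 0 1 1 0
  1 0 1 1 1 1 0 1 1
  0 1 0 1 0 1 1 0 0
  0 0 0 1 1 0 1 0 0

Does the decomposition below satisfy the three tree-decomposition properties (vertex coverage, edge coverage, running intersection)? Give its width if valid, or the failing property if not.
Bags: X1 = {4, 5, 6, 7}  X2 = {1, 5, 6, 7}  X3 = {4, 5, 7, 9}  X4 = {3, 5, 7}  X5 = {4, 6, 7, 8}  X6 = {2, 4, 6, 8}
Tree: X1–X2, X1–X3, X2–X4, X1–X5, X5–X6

No — edge (1,3) lies in no bag.

A tree decomposition must satisfy three properties: every vertex lies in some bag; for every edge, both endpoints lie together in some bag; and for every vertex, the bags containing it form a connected subtree. Here edge (1,3) lies in no bag, so the decomposition is invalid.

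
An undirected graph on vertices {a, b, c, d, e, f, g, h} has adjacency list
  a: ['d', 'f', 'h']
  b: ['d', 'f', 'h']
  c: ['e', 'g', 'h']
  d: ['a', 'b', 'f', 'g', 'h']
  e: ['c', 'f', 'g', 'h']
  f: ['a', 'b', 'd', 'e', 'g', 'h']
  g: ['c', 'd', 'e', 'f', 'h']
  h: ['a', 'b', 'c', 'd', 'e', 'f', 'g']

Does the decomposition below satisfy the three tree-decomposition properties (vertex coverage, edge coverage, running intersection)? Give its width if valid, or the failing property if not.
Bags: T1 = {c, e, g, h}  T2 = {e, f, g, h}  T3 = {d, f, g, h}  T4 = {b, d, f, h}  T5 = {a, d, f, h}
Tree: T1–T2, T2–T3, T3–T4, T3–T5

Yes; width 3.

Every vertex of G appears in some bag (union = {a, b, c, d, e, f, g, h}); every edge is covered by a bag; and for each vertex v the set of bags containing v is connected in the bag tree. The decomposition is therefore valid. The largest bag has 4 vertices, so the width is 3.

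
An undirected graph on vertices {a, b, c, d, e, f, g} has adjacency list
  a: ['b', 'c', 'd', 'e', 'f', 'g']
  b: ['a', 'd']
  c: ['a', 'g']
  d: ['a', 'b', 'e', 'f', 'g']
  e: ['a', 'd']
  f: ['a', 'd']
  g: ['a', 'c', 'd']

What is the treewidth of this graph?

2

A width-2 tree decomposition is:
Bags: B1 = {a, d, g}  B2 = {a, b, d}  B3 = {a, d, e}  B4 = {a, d, f}  B5 = {a, c, g}
Tree: B1–B2, B1–B3, B1–B4, B1–B5
Every bag has size at most 3, so the width is 3 − 1 = 2 and tw(G) ≤ 2. For the lower bound, the 3 vertices {a, d, g} are pairwise adjacent, and any tree decomposition puts a clique entirely inside one bag — forcing width ≥ 2. Therefore the treewidth is 2.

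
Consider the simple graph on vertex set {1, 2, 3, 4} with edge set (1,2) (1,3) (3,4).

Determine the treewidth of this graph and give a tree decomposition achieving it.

Treewidth 1.
One optimal decomposition is:
Bags: B1 = {3, 4}  B2 = {1, 3}  B3 = {1, 2}
Tree: B1–B2, B2–B3

Every bag has size at most 2, so the width is 2 − 1 = 1 and tw(G) ≤ 1. Since G has at least one edge (e.g. 4–3), it is not an edgeless graph, so tw(G) ≥ 1. Combining the bounds, tw(G) = 1.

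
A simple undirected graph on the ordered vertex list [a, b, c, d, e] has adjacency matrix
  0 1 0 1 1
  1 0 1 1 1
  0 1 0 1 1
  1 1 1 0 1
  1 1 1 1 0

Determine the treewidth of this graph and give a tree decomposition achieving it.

Each bag holds 4 vertices, so the decomposition has width 3, which upper-bounds the treewidth. Conversely, {b, c, d, e} is a clique of size 4, and the vertices of any clique must share a bag in every tree decomposition; so some bag has ≥ 4 vertices and tw(G) ≥ 3. Hence tw(G) = 3 exactly.

Treewidth 3.
One optimal decomposition is:
Bags: B1 = {b, c, d, e}  B2 = {a, b, d, e}
Tree: B1–B2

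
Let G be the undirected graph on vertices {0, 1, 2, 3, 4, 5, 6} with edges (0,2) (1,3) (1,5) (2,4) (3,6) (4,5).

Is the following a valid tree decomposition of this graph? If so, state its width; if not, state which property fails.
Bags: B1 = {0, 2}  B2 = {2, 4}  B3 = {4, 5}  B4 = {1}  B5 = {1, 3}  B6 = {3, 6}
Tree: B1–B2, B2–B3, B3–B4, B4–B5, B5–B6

No — edge (5,1) lies in no bag.

A tree decomposition must satisfy three properties: every vertex lies in some bag; for every edge, both endpoints lie together in some bag; and for every vertex, the bags containing it form a connected subtree. Here edge (5,1) lies in no bag, so the decomposition is invalid.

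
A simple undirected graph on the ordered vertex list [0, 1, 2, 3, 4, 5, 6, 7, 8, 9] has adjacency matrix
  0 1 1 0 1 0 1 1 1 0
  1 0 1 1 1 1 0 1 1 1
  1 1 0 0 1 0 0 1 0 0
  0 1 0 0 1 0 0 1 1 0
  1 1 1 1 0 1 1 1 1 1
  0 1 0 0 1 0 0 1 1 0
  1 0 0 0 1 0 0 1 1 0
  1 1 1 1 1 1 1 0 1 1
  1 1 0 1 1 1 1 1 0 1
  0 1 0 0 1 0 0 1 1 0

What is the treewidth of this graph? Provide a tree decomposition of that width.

Treewidth 4.
One optimal decomposition is:
Bags: B1 = {0, 4, 6, 7, 8}  B2 = {0, 1, 4, 7, 8}  B3 = {1, 3, 4, 7, 8}  B4 = {0, 1, 2, 4, 7}  B5 = {1, 4, 5, 7, 8}  B6 = {1, 4, 7, 8, 9}
Tree: B1–B2, B2–B3, B2–B4, B2–B5, B2–B6

The largest bag has 5 vertices, giving width 4; this decomposition certifies tw(G) ≤ 4. Conversely, {0, 1, 4, 7, 8} is a clique of size 5, and the vertices of any clique must share a bag in every tree decomposition; so some bag has ≥ 5 vertices and tw(G) ≥ 4. Hence tw(G) = 4 exactly.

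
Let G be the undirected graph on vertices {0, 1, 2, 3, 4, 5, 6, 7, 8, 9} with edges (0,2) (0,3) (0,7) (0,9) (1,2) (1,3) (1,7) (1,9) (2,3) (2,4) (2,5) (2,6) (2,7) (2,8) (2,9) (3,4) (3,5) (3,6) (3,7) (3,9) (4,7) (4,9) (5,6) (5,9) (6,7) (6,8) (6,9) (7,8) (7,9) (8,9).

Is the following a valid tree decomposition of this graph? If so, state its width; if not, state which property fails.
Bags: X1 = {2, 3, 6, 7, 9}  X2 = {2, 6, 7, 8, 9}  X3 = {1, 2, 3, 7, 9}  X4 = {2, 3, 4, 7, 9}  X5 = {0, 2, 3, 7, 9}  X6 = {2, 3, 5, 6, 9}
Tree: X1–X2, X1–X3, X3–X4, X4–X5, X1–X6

Every vertex of G appears in some bag (union = {0, 1, 2, 3, 4, 5, 6, 7, 8, 9}); every edge is covered by a bag; and for each vertex v the set of bags containing v is connected in the bag tree. The decomposition is therefore valid. The largest bag has 5 vertices, so the width is 4.

Yes; width 4.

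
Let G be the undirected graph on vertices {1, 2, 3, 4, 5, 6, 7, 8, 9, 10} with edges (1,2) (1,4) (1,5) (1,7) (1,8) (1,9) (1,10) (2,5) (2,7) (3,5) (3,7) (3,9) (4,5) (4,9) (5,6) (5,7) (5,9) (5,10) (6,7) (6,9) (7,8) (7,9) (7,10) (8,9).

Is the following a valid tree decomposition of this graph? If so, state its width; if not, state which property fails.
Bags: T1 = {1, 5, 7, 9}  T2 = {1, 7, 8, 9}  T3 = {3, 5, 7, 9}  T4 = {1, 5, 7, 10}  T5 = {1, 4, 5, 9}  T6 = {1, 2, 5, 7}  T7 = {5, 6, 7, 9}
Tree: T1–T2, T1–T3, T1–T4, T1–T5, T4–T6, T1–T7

Yes; width 3.

Every vertex of G appears in some bag (union = {1, 2, 3, 4, 5, 6, 7, 8, 9, 10}); every edge is covered by a bag; and for each vertex v the set of bags containing v is connected in the bag tree. The decomposition is therefore valid. The largest bag has 4 vertices, so the width is 3.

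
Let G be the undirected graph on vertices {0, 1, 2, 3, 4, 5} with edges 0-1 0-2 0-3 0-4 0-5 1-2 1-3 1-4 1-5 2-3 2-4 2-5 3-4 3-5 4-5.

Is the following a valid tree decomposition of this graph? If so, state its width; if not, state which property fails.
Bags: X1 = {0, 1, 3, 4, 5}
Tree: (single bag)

No — vertex 2 appears in no bag.

A tree decomposition must satisfy three properties: every vertex lies in some bag; for every edge, both endpoints lie together in some bag; and for every vertex, the bags containing it form a connected subtree. Here vertex 2 appears in no bag, so the decomposition is invalid.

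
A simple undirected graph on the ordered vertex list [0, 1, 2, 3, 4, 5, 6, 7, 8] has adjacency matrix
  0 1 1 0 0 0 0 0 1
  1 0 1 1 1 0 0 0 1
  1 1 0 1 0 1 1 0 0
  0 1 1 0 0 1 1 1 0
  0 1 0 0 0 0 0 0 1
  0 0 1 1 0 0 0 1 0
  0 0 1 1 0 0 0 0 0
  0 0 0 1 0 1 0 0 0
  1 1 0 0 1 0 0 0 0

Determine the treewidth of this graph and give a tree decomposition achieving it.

Each bag holds 3 vertices, so the decomposition has width 2, which upper-bounds the treewidth. Conversely, {0, 1, 8} is a clique of size 3, and the vertices of any clique must share a bag in every tree decomposition; so some bag has ≥ 3 vertices and tw(G) ≥ 2. Therefore the treewidth is 2.

Treewidth 2.
One optimal decomposition is:
Bags: B1 = {0, 1, 2}  B2 = {1, 2, 3}  B3 = {2, 3, 5}  B4 = {3, 5, 7}  B5 = {2, 3, 6}  B6 = {0, 1, 8}  B7 = {1, 4, 8}
Tree: B1–B2, B2–B3, B3–B4, B2–B5, B1–B6, B6–B7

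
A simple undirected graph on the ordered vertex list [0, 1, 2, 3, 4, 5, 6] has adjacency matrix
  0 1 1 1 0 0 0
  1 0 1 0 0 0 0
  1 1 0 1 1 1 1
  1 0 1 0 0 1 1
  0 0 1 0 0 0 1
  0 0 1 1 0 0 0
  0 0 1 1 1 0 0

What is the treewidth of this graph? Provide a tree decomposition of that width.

Treewidth 2.
One such decomposition:
Bags: B1 = {2, 4, 6}  B2 = {2, 3, 6}  B3 = {0, 2, 3}  B4 = {0, 1, 2}  B5 = {2, 3, 5}
Tree: B1–B2, B2–B3, B3–B4, B2–B5

The largest bag has 3 vertices, giving width 2; this decomposition certifies tw(G) ≤ 2. On the other hand G contains the 3-clique {0, 1, 2}. A clique must lie in a single bag of any decomposition, so no decomposition can have width below 2. Therefore the treewidth is 2.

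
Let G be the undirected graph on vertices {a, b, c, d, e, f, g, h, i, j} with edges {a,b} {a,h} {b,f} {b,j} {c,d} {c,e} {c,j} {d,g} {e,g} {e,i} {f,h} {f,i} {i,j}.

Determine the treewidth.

2

A width-2 tree decomposition is:
Bags: B1 = {a, b, h}  B2 = {b, f, h}  B3 = {b, f, j}  B4 = {f, i, j}  B5 = {c, i, j}  B6 = {c, e, i}  B7 = {c, d, e}  B8 = {d, e, g}
Tree: B1–B2, B2–B3, B3–B4, B4–B5, B5–B6, B6–B7, B7–B8
Each bag holds 3 vertices, so the decomposition has width 2, which upper-bounds the treewidth. Since a–h–f–b–a is a cycle in G, G is not acyclic. Forests are exactly the graphs of treewidth ≤ 1, so tw(G) ≥ 2. Therefore the treewidth is 2.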